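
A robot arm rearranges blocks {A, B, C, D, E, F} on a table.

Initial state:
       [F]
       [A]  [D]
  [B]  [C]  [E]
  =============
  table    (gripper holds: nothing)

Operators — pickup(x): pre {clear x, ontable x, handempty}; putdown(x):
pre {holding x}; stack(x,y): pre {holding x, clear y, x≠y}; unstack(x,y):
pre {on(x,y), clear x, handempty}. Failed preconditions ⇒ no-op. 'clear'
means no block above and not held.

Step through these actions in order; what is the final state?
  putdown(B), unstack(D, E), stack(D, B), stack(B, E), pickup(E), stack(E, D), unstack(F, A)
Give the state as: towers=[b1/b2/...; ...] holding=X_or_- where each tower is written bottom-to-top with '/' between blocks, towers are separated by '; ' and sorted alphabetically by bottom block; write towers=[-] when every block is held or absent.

step 1 (putdown(B)) [no-op]: towers=[B; C/A/F; E/D] holding=-
step 2 (unstack(D, E)): towers=[B; C/A/F; E] holding=D
step 3 (stack(D, B)): towers=[B/D; C/A/F; E] holding=-
step 4 (stack(B, E)) [no-op]: towers=[B/D; C/A/F; E] holding=-
step 5 (pickup(E)): towers=[B/D; C/A/F] holding=E
step 6 (stack(E, D)): towers=[B/D/E; C/A/F] holding=-
step 7 (unstack(F, A)): towers=[B/D/E; C/A] holding=F

towers=[B/D/E; C/A] holding=F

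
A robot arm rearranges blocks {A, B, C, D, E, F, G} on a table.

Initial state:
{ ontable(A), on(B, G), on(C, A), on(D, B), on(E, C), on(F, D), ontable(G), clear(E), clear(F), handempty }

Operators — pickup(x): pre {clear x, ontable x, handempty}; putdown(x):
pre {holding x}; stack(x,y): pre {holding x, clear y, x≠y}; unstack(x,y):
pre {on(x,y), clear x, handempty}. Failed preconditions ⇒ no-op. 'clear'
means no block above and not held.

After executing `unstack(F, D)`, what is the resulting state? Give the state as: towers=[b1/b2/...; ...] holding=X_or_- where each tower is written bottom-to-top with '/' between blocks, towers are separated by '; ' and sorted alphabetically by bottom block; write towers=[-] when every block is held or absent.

before: towers=[A/C/E; G/B/D/F] holding=-
pre[unstack(F, D)]: on(F,D) yes, clear(F) yes, handempty yes
all met → apply unstack(F, D)
after:  towers=[A/C/E; G/B/D] holding=F

towers=[A/C/E; G/B/D] holding=F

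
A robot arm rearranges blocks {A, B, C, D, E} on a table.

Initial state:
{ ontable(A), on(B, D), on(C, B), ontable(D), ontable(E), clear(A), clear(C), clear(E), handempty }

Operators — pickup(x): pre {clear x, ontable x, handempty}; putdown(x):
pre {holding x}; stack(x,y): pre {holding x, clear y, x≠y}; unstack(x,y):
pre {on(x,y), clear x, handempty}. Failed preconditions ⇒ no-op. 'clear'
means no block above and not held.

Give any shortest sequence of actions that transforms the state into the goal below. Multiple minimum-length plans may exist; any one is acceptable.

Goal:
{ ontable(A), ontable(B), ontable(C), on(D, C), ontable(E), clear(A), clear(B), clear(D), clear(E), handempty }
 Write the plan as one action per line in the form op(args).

unstack(C, B)
putdown(C)
unstack(B, D)
putdown(B)
pickup(D)
stack(D, C)

step 1 (unstack(C, B)): towers=[A; D/B; E] holding=C
step 2 (putdown(C)): towers=[A; C; D/B; E] holding=-
step 3 (unstack(B, D)): towers=[A; C; D; E] holding=B
step 4 (putdown(B)): towers=[A; B; C; D; E] holding=-
step 5 (pickup(D)): towers=[A; B; C; E] holding=D
step 6 (stack(D, C)): towers=[A; B; C/D; E] holding=-
goal check: towers=[A; B; C/D; E] holding=- — reached (length 6, optimal by BFS)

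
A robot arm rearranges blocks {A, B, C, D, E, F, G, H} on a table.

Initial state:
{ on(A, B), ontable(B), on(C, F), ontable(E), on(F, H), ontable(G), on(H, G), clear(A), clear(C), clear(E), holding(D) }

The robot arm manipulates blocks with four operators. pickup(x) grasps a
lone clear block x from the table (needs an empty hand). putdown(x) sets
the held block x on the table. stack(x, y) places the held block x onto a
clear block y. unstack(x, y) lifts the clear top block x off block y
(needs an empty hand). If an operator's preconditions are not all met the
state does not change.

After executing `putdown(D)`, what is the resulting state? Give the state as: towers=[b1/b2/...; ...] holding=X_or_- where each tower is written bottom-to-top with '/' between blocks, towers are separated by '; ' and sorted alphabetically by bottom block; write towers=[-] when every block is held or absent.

towers=[B/A; D; E; G/H/F/C] holding=-

before: towers=[B/A; E; G/H/F/C] holding=D
pre[putdown(D)]: holding(D) ok
all met → apply putdown(D)
after:  towers=[B/A; D; E; G/H/F/C] holding=-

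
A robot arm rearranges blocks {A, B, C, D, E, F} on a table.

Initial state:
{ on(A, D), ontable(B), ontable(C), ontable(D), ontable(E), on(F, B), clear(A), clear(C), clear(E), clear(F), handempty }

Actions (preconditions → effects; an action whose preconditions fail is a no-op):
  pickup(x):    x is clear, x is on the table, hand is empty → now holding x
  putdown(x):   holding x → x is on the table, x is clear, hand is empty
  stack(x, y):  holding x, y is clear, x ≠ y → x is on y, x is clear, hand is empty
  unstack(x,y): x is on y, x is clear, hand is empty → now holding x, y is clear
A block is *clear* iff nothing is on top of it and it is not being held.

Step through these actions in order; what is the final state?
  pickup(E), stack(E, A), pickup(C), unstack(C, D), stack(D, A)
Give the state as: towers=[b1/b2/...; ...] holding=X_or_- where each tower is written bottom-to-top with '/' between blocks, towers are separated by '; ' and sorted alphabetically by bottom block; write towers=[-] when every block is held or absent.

step 1 (pickup(E)): towers=[B/F; C; D/A] holding=E
step 2 (stack(E, A)): towers=[B/F; C; D/A/E] holding=-
step 3 (pickup(C)): towers=[B/F; D/A/E] holding=C
step 4 (unstack(C, D)) [no-op]: towers=[B/F; D/A/E] holding=C
step 5 (stack(D, A)) [no-op]: towers=[B/F; D/A/E] holding=C

towers=[B/F; D/A/E] holding=C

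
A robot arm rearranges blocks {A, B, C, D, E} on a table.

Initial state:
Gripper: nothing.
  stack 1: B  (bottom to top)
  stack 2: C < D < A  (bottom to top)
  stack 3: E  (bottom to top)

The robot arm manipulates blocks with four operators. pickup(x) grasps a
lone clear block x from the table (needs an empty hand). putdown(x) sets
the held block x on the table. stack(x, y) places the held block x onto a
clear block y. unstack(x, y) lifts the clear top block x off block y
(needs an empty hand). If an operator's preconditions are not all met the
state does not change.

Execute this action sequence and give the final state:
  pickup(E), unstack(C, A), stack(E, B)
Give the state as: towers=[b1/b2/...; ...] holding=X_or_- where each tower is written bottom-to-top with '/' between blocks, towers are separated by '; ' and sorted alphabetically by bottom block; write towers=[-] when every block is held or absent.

towers=[B/E; C/D/A] holding=-

step 1 (pickup(E)): towers=[B; C/D/A] holding=E
step 2 (unstack(C, A)) [no-op]: towers=[B; C/D/A] holding=E
step 3 (stack(E, B)): towers=[B/E; C/D/A] holding=-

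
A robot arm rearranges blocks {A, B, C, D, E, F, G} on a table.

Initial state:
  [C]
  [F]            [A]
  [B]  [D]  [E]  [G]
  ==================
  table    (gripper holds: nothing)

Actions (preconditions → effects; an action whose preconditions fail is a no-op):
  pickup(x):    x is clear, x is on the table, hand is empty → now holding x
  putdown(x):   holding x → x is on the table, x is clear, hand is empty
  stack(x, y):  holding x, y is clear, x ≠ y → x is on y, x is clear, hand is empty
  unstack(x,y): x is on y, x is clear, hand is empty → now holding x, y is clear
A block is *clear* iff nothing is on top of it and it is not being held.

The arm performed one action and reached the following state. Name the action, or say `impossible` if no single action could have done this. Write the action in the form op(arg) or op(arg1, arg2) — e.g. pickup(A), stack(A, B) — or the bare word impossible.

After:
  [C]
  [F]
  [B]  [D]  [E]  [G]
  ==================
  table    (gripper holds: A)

target: towers=[B/F/C; D; E; G] holding=A
         pickup(D) → towers=[B/F/C; E; G/A] holding=D
     unstack(A, G) → towers=[B/F/C; D; E; G] holding=A  ← match
         pickup(E) → towers=[B/F/C; D; G/A] holding=E
     unstack(C, F) → towers=[B/F; D; E; G/A] holding=C

unstack(A, G)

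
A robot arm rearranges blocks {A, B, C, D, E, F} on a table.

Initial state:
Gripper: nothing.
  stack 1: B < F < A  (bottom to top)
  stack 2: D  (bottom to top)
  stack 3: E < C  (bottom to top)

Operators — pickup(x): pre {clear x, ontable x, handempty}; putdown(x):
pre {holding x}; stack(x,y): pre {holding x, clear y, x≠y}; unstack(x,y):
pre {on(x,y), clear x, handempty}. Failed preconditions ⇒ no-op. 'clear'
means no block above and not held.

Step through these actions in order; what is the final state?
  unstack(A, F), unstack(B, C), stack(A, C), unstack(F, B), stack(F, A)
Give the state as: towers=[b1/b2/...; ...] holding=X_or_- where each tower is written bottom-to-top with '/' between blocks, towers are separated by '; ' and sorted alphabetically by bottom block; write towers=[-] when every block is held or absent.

towers=[B; D; E/C/A/F] holding=-

step 1 (unstack(A, F)): towers=[B/F; D; E/C] holding=A
step 2 (unstack(B, C)) [no-op]: towers=[B/F; D; E/C] holding=A
step 3 (stack(A, C)): towers=[B/F; D; E/C/A] holding=-
step 4 (unstack(F, B)): towers=[B; D; E/C/A] holding=F
step 5 (stack(F, A)): towers=[B; D; E/C/A/F] holding=-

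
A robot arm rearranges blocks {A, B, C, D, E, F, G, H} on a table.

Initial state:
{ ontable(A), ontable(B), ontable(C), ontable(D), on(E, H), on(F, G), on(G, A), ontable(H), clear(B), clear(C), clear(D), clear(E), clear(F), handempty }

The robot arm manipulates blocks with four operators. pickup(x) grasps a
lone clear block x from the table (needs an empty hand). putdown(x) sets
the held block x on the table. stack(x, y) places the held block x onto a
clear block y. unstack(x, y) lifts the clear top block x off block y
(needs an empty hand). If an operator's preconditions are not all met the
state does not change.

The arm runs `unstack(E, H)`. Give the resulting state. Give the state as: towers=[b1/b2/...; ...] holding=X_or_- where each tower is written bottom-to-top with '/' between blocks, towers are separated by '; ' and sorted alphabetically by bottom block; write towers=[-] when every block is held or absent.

towers=[A/G/F; B; C; D; H] holding=E

before: towers=[A/G/F; B; C; D; H/E] holding=-
pre[unstack(E, H)]: on(E,H) ok, clear(E) ok, handempty ok
all met → apply unstack(E, H)
after:  towers=[A/G/F; B; C; D; H] holding=E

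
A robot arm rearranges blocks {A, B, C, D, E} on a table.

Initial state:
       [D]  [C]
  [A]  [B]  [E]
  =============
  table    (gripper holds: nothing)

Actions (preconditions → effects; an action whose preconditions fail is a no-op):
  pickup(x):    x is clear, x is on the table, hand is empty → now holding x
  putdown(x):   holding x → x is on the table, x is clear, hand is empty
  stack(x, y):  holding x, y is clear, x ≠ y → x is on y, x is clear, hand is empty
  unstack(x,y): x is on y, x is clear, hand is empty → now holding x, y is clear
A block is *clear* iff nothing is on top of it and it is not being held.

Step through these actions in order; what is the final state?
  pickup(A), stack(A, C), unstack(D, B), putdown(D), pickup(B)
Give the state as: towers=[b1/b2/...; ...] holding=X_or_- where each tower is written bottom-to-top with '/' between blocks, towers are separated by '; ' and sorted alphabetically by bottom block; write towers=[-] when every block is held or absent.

step 1 (pickup(A)): towers=[B/D; E/C] holding=A
step 2 (stack(A, C)): towers=[B/D; E/C/A] holding=-
step 3 (unstack(D, B)): towers=[B; E/C/A] holding=D
step 4 (putdown(D)): towers=[B; D; E/C/A] holding=-
step 5 (pickup(B)): towers=[D; E/C/A] holding=B

towers=[D; E/C/A] holding=B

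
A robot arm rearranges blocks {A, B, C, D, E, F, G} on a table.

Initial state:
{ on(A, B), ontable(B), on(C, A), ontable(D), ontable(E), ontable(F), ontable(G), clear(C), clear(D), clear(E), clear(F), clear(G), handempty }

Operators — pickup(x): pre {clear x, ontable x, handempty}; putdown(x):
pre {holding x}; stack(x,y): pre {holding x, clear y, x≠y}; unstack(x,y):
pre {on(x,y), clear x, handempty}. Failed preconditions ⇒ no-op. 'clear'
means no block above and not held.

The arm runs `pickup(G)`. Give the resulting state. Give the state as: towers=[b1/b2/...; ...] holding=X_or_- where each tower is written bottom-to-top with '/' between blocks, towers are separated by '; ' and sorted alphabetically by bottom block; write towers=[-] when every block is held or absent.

towers=[B/A/C; D; E; F] holding=G

before: towers=[B/A/C; D; E; F; G] holding=-
pre[pickup(G)]: clear(G) ok, ontable(G) ok, handempty ok
all met → apply pickup(G)
after:  towers=[B/A/C; D; E; F] holding=G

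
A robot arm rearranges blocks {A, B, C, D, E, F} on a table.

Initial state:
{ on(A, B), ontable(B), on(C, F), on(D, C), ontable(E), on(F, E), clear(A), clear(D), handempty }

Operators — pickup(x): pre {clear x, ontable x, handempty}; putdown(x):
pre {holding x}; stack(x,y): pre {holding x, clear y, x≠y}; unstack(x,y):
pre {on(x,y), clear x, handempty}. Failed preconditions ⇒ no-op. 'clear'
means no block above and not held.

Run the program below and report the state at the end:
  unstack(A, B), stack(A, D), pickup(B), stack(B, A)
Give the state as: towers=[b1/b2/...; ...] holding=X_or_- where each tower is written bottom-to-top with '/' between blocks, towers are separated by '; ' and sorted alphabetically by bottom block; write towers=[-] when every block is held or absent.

step 1 (unstack(A, B)): towers=[B; E/F/C/D] holding=A
step 2 (stack(A, D)): towers=[B; E/F/C/D/A] holding=-
step 3 (pickup(B)): towers=[E/F/C/D/A] holding=B
step 4 (stack(B, A)): towers=[E/F/C/D/A/B] holding=-

towers=[E/F/C/D/A/B] holding=-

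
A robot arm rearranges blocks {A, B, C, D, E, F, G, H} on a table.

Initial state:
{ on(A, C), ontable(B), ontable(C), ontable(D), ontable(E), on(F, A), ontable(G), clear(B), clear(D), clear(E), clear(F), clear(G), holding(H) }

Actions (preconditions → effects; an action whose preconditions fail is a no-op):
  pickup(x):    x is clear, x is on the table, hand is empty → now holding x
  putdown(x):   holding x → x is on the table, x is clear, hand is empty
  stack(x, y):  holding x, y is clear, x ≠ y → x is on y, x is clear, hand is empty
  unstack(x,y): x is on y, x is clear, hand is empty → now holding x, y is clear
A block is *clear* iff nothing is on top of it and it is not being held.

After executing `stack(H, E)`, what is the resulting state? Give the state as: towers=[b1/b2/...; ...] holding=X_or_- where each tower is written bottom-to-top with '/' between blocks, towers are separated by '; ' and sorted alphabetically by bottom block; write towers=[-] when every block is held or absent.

towers=[B; C/A/F; D; E/H; G] holding=-

before: towers=[B; C/A/F; D; E; G] holding=H
pre[stack(H, E)]: holding(H) ✓, clear(E) ✓, H≠E ✓
all met → apply stack(H, E)
after:  towers=[B; C/A/F; D; E/H; G] holding=-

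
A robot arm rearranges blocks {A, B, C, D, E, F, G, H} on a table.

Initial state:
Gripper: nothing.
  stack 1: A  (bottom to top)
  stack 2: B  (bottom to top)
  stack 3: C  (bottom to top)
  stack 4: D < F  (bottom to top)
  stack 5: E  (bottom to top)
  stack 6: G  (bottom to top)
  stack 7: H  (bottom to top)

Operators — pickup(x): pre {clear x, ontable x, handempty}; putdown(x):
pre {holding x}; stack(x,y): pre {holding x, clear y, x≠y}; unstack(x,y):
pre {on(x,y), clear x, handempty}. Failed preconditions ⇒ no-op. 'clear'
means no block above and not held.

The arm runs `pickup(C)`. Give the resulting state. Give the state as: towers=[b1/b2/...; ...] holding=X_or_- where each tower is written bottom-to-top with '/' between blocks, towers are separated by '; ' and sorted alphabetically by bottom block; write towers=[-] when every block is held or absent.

towers=[A; B; D/F; E; G; H] holding=C

before: towers=[A; B; C; D/F; E; G; H] holding=-
pre[pickup(C)]: clear(C) yes, ontable(C) yes, handempty yes
all met → apply pickup(C)
after:  towers=[A; B; D/F; E; G; H] holding=C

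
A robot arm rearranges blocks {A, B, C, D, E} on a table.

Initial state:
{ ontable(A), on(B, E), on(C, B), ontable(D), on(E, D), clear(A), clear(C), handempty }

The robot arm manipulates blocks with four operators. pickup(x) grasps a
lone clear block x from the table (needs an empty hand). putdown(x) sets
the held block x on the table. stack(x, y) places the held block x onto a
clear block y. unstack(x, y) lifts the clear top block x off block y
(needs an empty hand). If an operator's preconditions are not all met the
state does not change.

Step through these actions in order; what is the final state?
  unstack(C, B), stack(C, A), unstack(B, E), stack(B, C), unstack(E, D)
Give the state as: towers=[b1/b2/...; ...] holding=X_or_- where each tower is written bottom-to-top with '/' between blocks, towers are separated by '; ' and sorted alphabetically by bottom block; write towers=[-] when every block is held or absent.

step 1 (unstack(C, B)): towers=[A; D/E/B] holding=C
step 2 (stack(C, A)): towers=[A/C; D/E/B] holding=-
step 3 (unstack(B, E)): towers=[A/C; D/E] holding=B
step 4 (stack(B, C)): towers=[A/C/B; D/E] holding=-
step 5 (unstack(E, D)): towers=[A/C/B; D] holding=E

towers=[A/C/B; D] holding=E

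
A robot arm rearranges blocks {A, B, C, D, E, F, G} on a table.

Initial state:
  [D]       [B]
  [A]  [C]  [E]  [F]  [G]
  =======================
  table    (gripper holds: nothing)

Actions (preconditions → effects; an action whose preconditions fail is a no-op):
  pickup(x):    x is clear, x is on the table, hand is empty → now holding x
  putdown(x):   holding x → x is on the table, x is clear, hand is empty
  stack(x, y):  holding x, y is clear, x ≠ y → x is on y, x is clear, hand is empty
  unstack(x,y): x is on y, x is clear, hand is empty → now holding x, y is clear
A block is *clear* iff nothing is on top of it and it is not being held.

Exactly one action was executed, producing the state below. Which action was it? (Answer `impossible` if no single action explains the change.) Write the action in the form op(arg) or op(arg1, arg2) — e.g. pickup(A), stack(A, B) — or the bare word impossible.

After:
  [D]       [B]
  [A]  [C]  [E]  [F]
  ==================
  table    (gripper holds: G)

pickup(G)

target: towers=[A/D; C; E/B; F] holding=G
     unstack(B, E) → towers=[A/D; C; E; F; G] holding=B
         pickup(F) → towers=[A/D; C; E/B; G] holding=F
         pickup(G) → towers=[A/D; C; E/B; F] holding=G  ← match
     unstack(D, A) → towers=[A; C; E/B; F; G] holding=D
         pickup(C) → towers=[A/D; E/B; F; G] holding=C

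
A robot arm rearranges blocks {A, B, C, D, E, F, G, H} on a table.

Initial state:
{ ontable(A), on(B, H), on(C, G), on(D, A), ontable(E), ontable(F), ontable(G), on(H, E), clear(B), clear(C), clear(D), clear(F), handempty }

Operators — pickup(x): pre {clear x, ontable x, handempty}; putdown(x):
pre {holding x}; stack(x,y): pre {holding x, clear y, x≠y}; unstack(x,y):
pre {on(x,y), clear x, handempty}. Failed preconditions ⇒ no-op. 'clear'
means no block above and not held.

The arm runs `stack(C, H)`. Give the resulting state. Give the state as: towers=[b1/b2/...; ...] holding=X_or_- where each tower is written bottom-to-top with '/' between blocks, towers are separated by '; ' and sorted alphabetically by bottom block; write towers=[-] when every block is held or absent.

before: towers=[A/D; E/H/B; F; G/C] holding=-
pre[stack(C, H)]: holding(C) ✗, clear(H) ✗, C≠H ✓
holding(C), clear(H) unmet → stack(C, H) is a no-op
after:  towers=[A/D; E/H/B; F; G/C] holding=-

towers=[A/D; E/H/B; F; G/C] holding=-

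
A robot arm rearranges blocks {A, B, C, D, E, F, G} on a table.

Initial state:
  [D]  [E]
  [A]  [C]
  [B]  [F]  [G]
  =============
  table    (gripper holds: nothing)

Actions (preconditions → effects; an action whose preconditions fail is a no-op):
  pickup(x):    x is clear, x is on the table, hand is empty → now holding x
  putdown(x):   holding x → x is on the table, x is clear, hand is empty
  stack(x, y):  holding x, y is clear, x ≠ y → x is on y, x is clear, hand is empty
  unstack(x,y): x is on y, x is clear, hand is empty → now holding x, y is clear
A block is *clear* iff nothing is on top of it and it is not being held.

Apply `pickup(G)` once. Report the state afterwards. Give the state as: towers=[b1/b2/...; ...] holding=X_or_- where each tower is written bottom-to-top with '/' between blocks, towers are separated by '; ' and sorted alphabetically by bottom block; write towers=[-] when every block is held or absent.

before: towers=[B/A/D; F/C/E; G] holding=-
pre[pickup(G)]: clear(G) ok, ontable(G) ok, handempty ok
all met → apply pickup(G)
after:  towers=[B/A/D; F/C/E] holding=G

towers=[B/A/D; F/C/E] holding=G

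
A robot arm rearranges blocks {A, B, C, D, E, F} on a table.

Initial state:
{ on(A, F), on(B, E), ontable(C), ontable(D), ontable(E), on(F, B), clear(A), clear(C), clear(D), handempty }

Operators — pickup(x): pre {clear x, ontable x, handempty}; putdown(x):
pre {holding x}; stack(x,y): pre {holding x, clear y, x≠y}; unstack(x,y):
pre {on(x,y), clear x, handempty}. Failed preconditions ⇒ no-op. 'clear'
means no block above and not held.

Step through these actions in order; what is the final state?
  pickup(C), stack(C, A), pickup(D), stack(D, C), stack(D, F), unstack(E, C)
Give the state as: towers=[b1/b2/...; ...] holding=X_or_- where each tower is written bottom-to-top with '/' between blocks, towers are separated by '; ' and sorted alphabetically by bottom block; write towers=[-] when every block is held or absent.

towers=[E/B/F/A/C/D] holding=-

step 1 (pickup(C)): towers=[D; E/B/F/A] holding=C
step 2 (stack(C, A)): towers=[D; E/B/F/A/C] holding=-
step 3 (pickup(D)): towers=[E/B/F/A/C] holding=D
step 4 (stack(D, C)): towers=[E/B/F/A/C/D] holding=-
step 5 (stack(D, F)) [no-op]: towers=[E/B/F/A/C/D] holding=-
step 6 (unstack(E, C)) [no-op]: towers=[E/B/F/A/C/D] holding=-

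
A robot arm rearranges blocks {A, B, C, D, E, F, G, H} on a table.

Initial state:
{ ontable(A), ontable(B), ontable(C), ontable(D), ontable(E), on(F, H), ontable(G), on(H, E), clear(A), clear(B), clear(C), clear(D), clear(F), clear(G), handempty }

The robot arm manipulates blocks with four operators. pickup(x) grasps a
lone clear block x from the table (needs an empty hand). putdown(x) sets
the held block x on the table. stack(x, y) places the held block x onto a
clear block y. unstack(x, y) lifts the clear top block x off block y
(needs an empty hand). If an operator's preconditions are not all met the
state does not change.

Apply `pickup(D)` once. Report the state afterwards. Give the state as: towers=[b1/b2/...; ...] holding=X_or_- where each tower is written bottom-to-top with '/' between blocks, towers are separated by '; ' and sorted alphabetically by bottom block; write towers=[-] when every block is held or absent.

towers=[A; B; C; E/H/F; G] holding=D

before: towers=[A; B; C; D; E/H/F; G] holding=-
pre[pickup(D)]: clear(D) yes, ontable(D) yes, handempty yes
all met → apply pickup(D)
after:  towers=[A; B; C; E/H/F; G] holding=D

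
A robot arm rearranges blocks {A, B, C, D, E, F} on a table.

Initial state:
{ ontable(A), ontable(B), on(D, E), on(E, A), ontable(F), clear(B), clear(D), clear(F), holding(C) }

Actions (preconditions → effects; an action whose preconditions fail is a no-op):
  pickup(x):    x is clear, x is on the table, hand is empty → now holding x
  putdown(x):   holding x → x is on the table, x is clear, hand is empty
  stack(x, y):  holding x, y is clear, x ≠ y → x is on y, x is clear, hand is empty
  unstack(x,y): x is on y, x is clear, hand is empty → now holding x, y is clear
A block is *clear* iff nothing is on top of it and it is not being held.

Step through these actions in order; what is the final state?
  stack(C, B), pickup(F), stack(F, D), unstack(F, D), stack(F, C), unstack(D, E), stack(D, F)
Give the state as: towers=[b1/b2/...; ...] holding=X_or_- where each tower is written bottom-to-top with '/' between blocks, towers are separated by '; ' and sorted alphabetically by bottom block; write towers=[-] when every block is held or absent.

towers=[A/E; B/C/F/D] holding=-

step 1 (stack(C, B)): towers=[A/E/D; B/C; F] holding=-
step 2 (pickup(F)): towers=[A/E/D; B/C] holding=F
step 3 (stack(F, D)): towers=[A/E/D/F; B/C] holding=-
step 4 (unstack(F, D)): towers=[A/E/D; B/C] holding=F
step 5 (stack(F, C)): towers=[A/E/D; B/C/F] holding=-
step 6 (unstack(D, E)): towers=[A/E; B/C/F] holding=D
step 7 (stack(D, F)): towers=[A/E; B/C/F/D] holding=-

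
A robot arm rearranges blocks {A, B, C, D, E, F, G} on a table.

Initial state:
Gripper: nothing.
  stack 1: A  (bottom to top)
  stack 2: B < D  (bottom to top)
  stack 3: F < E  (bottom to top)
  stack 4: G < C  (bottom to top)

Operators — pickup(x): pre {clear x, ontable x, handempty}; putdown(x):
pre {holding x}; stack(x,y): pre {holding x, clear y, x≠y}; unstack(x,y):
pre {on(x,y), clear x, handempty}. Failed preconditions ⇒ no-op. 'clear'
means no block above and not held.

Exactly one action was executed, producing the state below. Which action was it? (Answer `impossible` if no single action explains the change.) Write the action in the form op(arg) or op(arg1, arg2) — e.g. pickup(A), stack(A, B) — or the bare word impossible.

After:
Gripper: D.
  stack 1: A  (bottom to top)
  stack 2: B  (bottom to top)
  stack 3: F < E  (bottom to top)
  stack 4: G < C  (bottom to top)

unstack(D, B)

target: towers=[A; B; F/E; G/C] holding=D
     unstack(D, B) → towers=[A; B; F/E; G/C] holding=D  ← match
         pickup(A) → towers=[B/D; F/E; G/C] holding=A
     unstack(E, F) → towers=[A; B/D; F; G/C] holding=E
     unstack(C, G) → towers=[A; B/D; F/E; G] holding=C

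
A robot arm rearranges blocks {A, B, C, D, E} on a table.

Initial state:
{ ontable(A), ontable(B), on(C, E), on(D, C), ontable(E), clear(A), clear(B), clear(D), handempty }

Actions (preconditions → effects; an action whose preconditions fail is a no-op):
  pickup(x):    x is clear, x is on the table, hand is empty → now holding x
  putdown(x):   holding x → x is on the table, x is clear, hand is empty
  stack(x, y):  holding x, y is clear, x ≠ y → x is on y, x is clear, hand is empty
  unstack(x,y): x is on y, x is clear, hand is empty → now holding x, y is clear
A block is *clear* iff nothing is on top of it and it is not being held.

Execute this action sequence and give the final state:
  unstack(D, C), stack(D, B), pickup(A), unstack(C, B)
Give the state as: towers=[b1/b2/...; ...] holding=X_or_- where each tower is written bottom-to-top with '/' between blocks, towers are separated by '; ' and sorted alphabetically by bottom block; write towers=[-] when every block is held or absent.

step 1 (unstack(D, C)): towers=[A; B; E/C] holding=D
step 2 (stack(D, B)): towers=[A; B/D; E/C] holding=-
step 3 (pickup(A)): towers=[B/D; E/C] holding=A
step 4 (unstack(C, B)) [no-op]: towers=[B/D; E/C] holding=A

towers=[B/D; E/C] holding=A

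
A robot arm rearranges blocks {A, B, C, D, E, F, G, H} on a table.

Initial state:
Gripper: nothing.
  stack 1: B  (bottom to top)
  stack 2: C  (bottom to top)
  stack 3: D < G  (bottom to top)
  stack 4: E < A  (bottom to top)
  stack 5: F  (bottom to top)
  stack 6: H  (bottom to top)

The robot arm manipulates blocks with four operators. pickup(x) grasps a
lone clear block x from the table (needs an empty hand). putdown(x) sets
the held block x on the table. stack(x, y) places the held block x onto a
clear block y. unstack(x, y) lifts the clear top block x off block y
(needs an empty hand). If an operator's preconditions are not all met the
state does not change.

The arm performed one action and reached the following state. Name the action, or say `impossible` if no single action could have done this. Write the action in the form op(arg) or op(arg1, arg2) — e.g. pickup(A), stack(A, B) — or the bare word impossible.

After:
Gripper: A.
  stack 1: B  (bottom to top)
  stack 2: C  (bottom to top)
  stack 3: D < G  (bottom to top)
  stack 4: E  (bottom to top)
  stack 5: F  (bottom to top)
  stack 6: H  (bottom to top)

target: towers=[B; C; D/G; E; F; H] holding=A
     unstack(G, D) → towers=[B; C; D; E/A; F; H] holding=G
     unstack(A, E) → towers=[B; C; D/G; E; F; H] holding=A  ← match
         pickup(H) → towers=[B; C; D/G; E/A; F] holding=H
         pickup(B) → towers=[C; D/G; E/A; F; H] holding=B
         pickup(F) → towers=[B; C; D/G; E/A; H] holding=F
         pickup(C) → towers=[B; D/G; E/A; F; H] holding=C

unstack(A, E)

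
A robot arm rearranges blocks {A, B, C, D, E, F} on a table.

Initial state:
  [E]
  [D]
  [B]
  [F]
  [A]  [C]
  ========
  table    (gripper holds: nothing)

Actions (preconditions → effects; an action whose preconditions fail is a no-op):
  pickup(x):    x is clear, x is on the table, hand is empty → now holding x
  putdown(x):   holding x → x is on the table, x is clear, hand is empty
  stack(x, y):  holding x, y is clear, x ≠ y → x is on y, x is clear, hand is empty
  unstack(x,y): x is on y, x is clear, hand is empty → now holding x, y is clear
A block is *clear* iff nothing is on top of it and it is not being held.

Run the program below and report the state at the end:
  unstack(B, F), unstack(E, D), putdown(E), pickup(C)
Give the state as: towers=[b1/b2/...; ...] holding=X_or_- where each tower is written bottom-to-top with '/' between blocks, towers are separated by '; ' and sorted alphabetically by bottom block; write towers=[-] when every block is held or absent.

towers=[A/F/B/D; E] holding=C

step 1 (unstack(B, F)) [no-op]: towers=[A/F/B/D/E; C] holding=-
step 2 (unstack(E, D)): towers=[A/F/B/D; C] holding=E
step 3 (putdown(E)): towers=[A/F/B/D; C; E] holding=-
step 4 (pickup(C)): towers=[A/F/B/D; E] holding=C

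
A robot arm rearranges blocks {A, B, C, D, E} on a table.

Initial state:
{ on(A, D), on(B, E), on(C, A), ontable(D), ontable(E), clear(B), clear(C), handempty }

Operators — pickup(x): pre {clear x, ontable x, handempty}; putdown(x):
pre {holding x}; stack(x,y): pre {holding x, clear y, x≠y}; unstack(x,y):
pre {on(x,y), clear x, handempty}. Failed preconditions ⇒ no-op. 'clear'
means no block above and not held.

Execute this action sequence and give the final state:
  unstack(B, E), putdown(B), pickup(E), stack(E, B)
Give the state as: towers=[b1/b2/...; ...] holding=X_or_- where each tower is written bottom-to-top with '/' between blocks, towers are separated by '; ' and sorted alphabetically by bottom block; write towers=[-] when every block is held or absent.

towers=[B/E; D/A/C] holding=-

step 1 (unstack(B, E)): towers=[D/A/C; E] holding=B
step 2 (putdown(B)): towers=[B; D/A/C; E] holding=-
step 3 (pickup(E)): towers=[B; D/A/C] holding=E
step 4 (stack(E, B)): towers=[B/E; D/A/C] holding=-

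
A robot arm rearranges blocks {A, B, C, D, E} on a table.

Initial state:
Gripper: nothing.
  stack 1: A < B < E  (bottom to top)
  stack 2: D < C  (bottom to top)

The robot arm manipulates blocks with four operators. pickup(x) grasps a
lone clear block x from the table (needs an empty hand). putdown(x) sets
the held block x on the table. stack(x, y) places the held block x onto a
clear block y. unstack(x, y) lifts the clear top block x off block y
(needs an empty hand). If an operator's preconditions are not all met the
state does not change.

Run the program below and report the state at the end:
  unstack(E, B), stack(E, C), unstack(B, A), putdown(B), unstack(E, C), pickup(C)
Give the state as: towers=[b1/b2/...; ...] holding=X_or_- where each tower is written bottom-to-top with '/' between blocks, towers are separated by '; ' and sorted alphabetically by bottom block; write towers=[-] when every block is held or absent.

towers=[A; B; D/C] holding=E

step 1 (unstack(E, B)): towers=[A/B; D/C] holding=E
step 2 (stack(E, C)): towers=[A/B; D/C/E] holding=-
step 3 (unstack(B, A)): towers=[A; D/C/E] holding=B
step 4 (putdown(B)): towers=[A; B; D/C/E] holding=-
step 5 (unstack(E, C)): towers=[A; B; D/C] holding=E
step 6 (pickup(C)) [no-op]: towers=[A; B; D/C] holding=E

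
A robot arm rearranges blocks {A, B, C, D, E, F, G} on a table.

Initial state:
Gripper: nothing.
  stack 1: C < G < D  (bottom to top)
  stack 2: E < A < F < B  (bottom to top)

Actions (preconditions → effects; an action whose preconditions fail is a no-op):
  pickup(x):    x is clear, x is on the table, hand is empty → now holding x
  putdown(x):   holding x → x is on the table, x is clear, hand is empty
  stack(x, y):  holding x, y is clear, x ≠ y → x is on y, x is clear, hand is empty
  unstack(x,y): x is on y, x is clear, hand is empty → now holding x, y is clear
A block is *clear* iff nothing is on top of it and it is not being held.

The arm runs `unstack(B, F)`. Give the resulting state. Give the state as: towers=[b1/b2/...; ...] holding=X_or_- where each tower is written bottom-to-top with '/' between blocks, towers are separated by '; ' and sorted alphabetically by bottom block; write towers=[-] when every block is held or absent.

before: towers=[C/G/D; E/A/F/B] holding=-
pre[unstack(B, F)]: on(B,F) ✓, clear(B) ✓, handempty ✓
all met → apply unstack(B, F)
after:  towers=[C/G/D; E/A/F] holding=B

towers=[C/G/D; E/A/F] holding=B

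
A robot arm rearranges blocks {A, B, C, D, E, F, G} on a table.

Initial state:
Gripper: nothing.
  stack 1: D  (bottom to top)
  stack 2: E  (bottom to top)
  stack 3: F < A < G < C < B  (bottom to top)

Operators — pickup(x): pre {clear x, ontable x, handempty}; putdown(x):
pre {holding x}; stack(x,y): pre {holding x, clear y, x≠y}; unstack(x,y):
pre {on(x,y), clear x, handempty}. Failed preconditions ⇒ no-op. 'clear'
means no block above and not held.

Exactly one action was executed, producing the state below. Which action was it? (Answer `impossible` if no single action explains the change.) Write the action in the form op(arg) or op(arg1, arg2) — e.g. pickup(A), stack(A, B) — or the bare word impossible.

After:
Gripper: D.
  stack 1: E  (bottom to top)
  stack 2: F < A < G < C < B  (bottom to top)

target: towers=[E; F/A/G/C/B] holding=D
     unstack(B, C) → towers=[D; E; F/A/G/C] holding=B
         pickup(D) → towers=[E; F/A/G/C/B] holding=D  ← match
         pickup(E) → towers=[D; F/A/G/C/B] holding=E

pickup(D)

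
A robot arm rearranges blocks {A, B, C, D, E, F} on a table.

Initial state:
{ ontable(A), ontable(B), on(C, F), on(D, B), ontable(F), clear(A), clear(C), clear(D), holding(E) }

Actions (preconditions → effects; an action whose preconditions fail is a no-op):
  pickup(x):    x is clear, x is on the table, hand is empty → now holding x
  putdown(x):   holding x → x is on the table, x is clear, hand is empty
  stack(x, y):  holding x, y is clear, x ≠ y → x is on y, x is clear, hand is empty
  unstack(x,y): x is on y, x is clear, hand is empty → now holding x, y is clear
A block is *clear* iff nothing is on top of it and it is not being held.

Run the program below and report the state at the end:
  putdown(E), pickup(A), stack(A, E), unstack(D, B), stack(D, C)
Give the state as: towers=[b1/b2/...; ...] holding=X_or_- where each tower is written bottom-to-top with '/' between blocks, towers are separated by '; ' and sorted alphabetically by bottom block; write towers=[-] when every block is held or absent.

step 1 (putdown(E)): towers=[A; B/D; E; F/C] holding=-
step 2 (pickup(A)): towers=[B/D; E; F/C] holding=A
step 3 (stack(A, E)): towers=[B/D; E/A; F/C] holding=-
step 4 (unstack(D, B)): towers=[B; E/A; F/C] holding=D
step 5 (stack(D, C)): towers=[B; E/A; F/C/D] holding=-

towers=[B; E/A; F/C/D] holding=-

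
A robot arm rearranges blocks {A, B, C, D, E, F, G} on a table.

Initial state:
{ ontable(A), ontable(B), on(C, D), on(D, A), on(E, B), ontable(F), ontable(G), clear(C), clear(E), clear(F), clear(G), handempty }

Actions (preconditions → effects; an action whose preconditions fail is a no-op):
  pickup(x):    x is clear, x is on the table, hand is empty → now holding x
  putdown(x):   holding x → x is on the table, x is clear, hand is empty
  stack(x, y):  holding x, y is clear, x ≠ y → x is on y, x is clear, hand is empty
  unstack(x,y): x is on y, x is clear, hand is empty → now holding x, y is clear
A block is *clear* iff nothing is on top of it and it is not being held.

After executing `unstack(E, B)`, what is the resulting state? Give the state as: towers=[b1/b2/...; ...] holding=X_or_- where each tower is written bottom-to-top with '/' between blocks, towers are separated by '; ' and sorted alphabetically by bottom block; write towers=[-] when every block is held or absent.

before: towers=[A/D/C; B/E; F; G] holding=-
pre[unstack(E, B)]: on(E,B) yes, clear(E) yes, handempty yes
all met → apply unstack(E, B)
after:  towers=[A/D/C; B; F; G] holding=E

towers=[A/D/C; B; F; G] holding=E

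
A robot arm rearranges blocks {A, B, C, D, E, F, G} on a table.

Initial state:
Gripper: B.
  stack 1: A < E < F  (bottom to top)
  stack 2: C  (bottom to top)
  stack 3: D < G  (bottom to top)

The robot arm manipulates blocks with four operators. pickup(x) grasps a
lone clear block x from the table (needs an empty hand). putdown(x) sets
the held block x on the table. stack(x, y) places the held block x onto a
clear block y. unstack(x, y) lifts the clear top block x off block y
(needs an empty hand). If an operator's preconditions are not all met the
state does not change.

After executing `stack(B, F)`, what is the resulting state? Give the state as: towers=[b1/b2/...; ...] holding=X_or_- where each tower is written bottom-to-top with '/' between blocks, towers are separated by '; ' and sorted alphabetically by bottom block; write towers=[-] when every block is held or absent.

before: towers=[A/E/F; C; D/G] holding=B
pre[stack(B, F)]: holding(B) ✓, clear(F) ✓, B≠F ✓
all met → apply stack(B, F)
after:  towers=[A/E/F/B; C; D/G] holding=-

towers=[A/E/F/B; C; D/G] holding=-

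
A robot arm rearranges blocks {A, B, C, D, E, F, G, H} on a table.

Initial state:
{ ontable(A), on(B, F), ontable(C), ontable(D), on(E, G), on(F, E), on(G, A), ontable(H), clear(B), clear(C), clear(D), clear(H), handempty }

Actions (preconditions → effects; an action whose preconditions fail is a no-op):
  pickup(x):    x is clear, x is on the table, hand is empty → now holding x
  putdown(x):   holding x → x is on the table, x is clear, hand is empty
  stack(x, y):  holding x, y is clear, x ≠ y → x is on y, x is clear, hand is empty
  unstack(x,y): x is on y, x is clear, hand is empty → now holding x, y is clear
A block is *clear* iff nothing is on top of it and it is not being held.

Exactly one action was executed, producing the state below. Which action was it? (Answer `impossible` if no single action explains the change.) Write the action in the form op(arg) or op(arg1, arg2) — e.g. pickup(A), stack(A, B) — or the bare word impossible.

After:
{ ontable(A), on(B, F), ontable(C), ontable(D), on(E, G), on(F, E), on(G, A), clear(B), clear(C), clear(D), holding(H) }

target: towers=[A/G/E/F/B; C; D] holding=H
         pickup(H) → towers=[A/G/E/F/B; C; D] holding=H  ← match
     unstack(B, F) → towers=[A/G/E/F; C; D; H] holding=B
         pickup(D) → towers=[A/G/E/F/B; C; H] holding=D
         pickup(C) → towers=[A/G/E/F/B; D; H] holding=C

pickup(H)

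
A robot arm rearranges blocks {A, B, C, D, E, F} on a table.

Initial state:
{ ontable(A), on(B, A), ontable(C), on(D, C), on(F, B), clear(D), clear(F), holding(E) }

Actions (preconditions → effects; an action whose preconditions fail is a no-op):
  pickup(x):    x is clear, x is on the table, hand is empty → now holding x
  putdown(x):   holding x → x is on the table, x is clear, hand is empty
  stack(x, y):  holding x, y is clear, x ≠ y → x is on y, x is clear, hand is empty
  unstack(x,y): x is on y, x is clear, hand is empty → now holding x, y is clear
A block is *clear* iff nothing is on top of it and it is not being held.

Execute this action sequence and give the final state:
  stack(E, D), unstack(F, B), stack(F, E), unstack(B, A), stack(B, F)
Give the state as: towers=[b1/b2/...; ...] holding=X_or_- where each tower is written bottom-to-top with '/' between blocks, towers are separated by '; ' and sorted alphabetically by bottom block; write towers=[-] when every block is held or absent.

step 1 (stack(E, D)): towers=[A/B/F; C/D/E] holding=-
step 2 (unstack(F, B)): towers=[A/B; C/D/E] holding=F
step 3 (stack(F, E)): towers=[A/B; C/D/E/F] holding=-
step 4 (unstack(B, A)): towers=[A; C/D/E/F] holding=B
step 5 (stack(B, F)): towers=[A; C/D/E/F/B] holding=-

towers=[A; C/D/E/F/B] holding=-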